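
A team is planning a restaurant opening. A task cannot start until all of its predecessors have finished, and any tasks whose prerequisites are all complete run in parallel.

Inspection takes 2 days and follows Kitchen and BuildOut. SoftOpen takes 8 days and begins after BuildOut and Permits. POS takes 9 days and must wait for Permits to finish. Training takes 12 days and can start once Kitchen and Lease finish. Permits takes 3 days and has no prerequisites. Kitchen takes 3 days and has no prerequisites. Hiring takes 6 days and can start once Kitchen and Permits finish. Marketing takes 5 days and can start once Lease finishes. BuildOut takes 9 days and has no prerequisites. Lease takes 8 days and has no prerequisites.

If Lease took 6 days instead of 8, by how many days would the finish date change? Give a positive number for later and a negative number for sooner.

-2

As given, the longest chain is Lease→Training = 8+12 = 20, so the finish is 20 days.
Since Lease is critical, the -2 change carries straight to that chain (now 18 days).
That remains the longest chain; total 18 days.
Change in finish: 18 − 20 = -2 days.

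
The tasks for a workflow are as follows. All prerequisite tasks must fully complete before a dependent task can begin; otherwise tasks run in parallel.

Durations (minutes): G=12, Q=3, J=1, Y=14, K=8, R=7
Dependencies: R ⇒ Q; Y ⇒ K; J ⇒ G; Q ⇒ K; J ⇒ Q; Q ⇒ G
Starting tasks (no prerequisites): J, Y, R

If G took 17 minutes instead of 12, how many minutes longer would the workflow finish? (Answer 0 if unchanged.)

5

Critical path before the change: R→Q→G = 7+3+12 = 22 giving 22 minutes.
G is on the critical path; changing it to 17 makes that path 27 minutes.
The critical path is still R→Q→G; finish is now 27 minutes.
Change in finish: 27 − 22 = +5 minutes.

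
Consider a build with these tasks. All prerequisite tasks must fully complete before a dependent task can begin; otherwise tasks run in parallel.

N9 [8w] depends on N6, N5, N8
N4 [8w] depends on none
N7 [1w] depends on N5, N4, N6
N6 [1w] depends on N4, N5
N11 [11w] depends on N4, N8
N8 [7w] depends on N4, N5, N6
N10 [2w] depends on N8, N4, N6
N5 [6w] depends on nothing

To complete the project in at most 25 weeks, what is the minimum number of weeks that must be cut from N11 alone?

Current finish: 27 weeks; target: 25.
N11 is on every critical path, so each week cut from N11 cuts the finish by one (this holds down to a finish of 24).
Need 27 − 25 = 2 weeks off N11 → N11 becomes 9 weeks, finish becomes 25.

2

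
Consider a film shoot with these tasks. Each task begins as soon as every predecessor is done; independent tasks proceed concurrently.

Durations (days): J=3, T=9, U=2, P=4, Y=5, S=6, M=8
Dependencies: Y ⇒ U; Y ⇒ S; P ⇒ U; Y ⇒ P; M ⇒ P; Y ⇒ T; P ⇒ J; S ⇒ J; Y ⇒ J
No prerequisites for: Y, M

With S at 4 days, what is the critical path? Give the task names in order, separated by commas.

M, P, J

Actual critical path: M→P→J = 8+4+3 = 15 ⇒ 15 days.
The longest path through S is only 14 days, so S has float 1.
No other chain overtakes it, so the finish is 15 days.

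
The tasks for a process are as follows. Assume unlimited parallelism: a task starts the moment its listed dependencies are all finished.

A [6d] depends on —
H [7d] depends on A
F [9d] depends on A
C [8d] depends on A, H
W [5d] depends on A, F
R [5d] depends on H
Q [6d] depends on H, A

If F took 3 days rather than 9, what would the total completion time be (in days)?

21

Actual critical path: A→H→C = 6+7+8 = 21 ⇒ 21 days.
The longest path through F is only 20 days, so F has float 1.
No other chain overtakes it, so the finish is 21 days.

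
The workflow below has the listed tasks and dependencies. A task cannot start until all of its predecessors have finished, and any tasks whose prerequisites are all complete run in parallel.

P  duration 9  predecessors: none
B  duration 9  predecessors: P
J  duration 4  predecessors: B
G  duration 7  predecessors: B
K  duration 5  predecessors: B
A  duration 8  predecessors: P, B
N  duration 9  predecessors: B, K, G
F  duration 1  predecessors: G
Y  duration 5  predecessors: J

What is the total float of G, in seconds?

0

The longest chain is P→B→G→N = 9+9+7+9 = 34; overall finish 34 seconds.
Longest path through G: 34 seconds (earliest finish 25, latest finish 25).
Float = 34 − 34 = 0.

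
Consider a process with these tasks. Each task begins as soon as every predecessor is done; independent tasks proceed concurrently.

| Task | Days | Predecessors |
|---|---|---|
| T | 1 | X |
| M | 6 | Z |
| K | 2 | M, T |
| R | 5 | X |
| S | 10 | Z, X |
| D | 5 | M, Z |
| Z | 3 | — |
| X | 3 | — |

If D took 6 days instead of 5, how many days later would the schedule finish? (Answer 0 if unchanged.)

1

Baseline: Z→M→D = 3+6+5 = 14 → 14 days.
Since D is critical, the +1 change carries straight to that chain (now 15 days).
No other chain overtakes it, so the finish is 15 days.
Change in finish: 15 − 14 = +1 days.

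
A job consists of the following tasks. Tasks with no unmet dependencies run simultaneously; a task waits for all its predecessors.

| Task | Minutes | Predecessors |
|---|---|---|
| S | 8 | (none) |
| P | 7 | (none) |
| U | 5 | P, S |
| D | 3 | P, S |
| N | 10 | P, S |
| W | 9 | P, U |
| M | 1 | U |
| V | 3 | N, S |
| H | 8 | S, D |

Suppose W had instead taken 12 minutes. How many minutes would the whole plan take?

The binding path is S→U→W = 8+5+9 = 22; finish at 22 minutes.
Since W is critical, the +3 change carries straight to that chain (now 25 minutes).
That remains the longest chain; total 25 minutes.

25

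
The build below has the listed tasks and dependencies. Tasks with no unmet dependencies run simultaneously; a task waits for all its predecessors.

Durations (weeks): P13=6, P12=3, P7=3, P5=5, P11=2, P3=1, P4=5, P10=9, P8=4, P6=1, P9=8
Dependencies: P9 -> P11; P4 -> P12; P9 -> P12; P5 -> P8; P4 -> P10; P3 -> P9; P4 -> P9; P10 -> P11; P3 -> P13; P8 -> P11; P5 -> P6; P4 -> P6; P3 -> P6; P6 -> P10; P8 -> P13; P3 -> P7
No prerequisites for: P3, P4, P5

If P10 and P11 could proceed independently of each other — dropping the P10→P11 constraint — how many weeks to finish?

16

With the dependency in place, P4→P6→P10→P11 = 5+1+9+2 = 17 sets the finish at 17 weeks.
Without P10→P11, P11's earliest start moves from 15 to 13.
After: P4→P9→P12 = 5+8+3 = 16 → 16 weeks.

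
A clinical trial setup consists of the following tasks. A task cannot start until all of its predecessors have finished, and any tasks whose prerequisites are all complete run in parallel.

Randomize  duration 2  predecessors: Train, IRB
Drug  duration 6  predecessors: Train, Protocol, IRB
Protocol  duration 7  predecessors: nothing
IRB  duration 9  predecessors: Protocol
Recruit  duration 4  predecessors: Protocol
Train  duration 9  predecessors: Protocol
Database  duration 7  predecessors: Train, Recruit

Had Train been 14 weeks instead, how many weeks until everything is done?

28

Critical path before the change: Protocol→Train→Database = 7+9+7 = 23 giving 23 weeks.
Since Train is critical, the +5 change carries straight to that chain (now 28 weeks).
No other chain overtakes it, so the finish is 28 weeks.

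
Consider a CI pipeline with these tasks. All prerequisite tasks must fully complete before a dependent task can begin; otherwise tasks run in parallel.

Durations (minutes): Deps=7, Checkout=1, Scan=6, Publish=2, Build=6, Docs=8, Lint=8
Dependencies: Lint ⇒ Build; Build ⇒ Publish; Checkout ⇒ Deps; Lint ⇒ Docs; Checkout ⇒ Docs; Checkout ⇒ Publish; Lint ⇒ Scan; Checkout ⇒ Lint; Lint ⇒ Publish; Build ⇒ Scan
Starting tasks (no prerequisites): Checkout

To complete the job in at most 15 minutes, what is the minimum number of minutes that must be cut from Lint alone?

6

Current finish: 21 minutes; target: 15.
Lint is on every critical path, so each minute cut from Lint cuts the finish by one (this holds down to a finish of 14).
Need 21 − 15 = 6 minutes off Lint → Lint becomes 2 minutes, finish becomes 15.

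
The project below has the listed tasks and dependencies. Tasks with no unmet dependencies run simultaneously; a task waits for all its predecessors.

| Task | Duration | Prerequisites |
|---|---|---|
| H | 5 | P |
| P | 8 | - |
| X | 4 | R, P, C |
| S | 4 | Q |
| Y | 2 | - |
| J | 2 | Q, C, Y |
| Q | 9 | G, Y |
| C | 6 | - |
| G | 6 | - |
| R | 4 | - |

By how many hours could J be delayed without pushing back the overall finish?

G→Q→S = 6+9+4 = 19 sets the makespan at 19 hours.
Longest path through J: 17 hours (earliest finish 17, latest finish 19).
Float = 19 − 17 = 2.

2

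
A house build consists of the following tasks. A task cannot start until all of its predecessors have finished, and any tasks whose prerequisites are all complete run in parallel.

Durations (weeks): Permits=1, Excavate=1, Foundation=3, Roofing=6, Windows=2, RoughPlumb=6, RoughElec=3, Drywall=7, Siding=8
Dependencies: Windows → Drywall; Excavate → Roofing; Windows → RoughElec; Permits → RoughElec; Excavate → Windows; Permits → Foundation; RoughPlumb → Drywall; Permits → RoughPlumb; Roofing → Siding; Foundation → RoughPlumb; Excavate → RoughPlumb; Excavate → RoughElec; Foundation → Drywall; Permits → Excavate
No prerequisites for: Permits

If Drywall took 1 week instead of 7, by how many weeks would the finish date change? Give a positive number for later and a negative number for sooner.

Actual critical path: Permits→Foundation→RoughPlumb→Drywall = 1+3+6+7 = 17 ⇒ 17 weeks.
Drywall is on the critical path; changing it to 1 makes that path 11 weeks.
Now Permits→Excavate→Roofing→Siding = 1+1+6+8 = 16 is longest, so the finish becomes 16 weeks.
Change in finish: 16 − 17 = -1 weeks.

-1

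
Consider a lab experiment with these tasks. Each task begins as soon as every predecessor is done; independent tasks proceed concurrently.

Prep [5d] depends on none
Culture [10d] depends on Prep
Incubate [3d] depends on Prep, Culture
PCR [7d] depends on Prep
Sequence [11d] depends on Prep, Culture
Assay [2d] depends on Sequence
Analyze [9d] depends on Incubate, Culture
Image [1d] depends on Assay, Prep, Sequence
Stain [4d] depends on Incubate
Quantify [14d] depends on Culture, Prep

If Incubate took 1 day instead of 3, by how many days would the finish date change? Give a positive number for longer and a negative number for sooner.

As given, the longest chain is Prep→Culture→Sequence→Assay→Image = 5+10+11+2+1 = 29, so the finish is 29 days.
Incubate is off the critical path — its longest chain is 27 days, giving 2 of slack.
No other chain overtakes it, so the finish is 29 days.
Change in finish: 29 − 29 = +0 days.

0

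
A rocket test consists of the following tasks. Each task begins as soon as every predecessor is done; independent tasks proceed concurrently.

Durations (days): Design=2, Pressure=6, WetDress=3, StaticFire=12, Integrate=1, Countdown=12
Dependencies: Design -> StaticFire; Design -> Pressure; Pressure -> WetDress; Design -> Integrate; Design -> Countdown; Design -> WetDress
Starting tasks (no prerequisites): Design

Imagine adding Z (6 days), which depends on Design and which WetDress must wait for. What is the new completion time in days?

14

Originally the job takes 14 days.
With Z inserted, WetDress now waits for max(Pressure, Design, Z).
New critical path: Design→StaticFire = 2+12 = 14 ⇒ 14 days.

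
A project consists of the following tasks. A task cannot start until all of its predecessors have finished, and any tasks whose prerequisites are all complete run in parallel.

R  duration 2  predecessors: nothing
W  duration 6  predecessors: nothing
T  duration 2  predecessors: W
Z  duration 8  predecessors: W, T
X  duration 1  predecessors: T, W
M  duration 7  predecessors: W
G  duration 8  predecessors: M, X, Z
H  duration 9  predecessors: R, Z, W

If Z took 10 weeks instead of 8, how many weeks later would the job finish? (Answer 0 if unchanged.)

Critical path before the change: W→T→Z→H = 6+2+8+9 = 25 giving 25 weeks.
Since Z is critical, the +2 change carries straight to that chain (now 27 weeks).
That remains the longest chain; total 27 weeks.
Change in finish: 27 − 25 = +2 weeks.

2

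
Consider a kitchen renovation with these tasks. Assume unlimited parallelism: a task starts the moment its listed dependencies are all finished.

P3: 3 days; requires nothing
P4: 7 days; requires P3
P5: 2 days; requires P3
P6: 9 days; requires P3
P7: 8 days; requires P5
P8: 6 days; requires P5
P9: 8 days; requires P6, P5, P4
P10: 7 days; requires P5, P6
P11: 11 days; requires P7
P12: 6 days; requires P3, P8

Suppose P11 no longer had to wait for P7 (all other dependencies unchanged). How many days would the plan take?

With the dependency in place, P3→P5→P7→P11 = 3+2+8+11 = 24 sets the finish at 24 days.
Without P7→P11, P11's earliest start moves from 13 to 0.
After: P3→P6→P9 = 3+9+8 = 20 → 20 days.

20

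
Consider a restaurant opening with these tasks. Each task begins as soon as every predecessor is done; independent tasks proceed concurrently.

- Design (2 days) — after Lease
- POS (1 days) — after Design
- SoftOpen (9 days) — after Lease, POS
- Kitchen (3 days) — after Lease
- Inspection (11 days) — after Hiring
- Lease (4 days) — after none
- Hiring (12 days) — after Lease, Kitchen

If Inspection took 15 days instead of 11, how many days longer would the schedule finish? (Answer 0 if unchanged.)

4

The binding path is Lease→Kitchen→Hiring→Inspection = 4+3+12+11 = 30; finish at 30 days.
Since Inspection is critical, the +4 change carries straight to that chain (now 34 days).
The critical path is still Lease→Kitchen→Hiring→Inspection; finish is now 34 days.
Change in finish: 34 − 30 = +4 days.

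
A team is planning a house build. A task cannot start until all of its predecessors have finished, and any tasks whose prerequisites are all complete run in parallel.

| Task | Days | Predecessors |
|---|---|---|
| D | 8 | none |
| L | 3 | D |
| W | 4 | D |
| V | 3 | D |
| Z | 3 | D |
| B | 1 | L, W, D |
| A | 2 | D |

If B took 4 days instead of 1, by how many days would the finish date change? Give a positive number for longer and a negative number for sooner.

Actual critical path: D→W→B = 8+4+1 = 13 ⇒ 13 days.
B is on the critical path; changing it to 4 makes that path 16 days.
The critical path is still D→W→B; finish is now 16 days.
Change in finish: 16 − 13 = +3 days.

3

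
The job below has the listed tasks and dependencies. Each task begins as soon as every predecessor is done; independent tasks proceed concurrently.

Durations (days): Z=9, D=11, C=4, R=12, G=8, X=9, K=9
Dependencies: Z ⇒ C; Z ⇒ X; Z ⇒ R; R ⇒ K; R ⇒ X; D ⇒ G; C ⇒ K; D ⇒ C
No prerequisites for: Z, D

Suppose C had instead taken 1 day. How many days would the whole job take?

30

As given, the longest chain is Z→R→X = 9+12+9 = 30, so the finish is 30 days.
C is off the critical path — its longest chain is 24 days, giving 6 of slack.
No other chain overtakes it, so the finish is 30 days.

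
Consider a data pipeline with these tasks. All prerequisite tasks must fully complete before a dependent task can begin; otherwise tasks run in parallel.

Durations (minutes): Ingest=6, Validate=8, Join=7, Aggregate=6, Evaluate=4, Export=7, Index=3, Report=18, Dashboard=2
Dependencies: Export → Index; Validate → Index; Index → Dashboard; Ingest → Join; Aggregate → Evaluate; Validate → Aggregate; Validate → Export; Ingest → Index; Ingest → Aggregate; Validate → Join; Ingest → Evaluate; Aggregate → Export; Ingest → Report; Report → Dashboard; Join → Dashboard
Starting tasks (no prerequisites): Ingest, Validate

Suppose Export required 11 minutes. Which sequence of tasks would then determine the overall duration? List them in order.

Actual critical path: Validate→Aggregate→Export→Index→Dashboard = 8+6+7+3+2 = 26 ⇒ 26 minutes.
Export lies on that path, so at 11 minutes the path becomes 30 minutes.
The critical path is still Validate→Aggregate→Export→Index→Dashboard; finish is now 30 minutes.

Validate, Aggregate, Export, Index, Dashboard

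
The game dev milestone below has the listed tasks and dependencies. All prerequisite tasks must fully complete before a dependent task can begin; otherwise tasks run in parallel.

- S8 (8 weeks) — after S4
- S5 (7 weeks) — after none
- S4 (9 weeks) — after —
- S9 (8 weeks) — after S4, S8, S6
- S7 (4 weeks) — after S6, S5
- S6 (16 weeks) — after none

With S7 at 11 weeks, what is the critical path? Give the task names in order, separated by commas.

Baseline: S4→S8→S9 = 9+8+8 = 25 → 25 weeks.
The longest path through S7 is only 20 weeks, so S7 has float 5.
The binding chain switches to S6→S7 = 16+11 = 27; finish 27 weeks.

S6, S7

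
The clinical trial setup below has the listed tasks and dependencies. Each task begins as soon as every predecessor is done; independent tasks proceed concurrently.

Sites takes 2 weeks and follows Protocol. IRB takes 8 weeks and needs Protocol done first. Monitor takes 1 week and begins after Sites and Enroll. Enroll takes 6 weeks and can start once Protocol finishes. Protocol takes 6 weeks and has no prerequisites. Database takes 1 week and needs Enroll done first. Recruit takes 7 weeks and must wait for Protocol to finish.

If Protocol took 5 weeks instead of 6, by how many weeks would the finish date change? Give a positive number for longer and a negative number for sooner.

-1

Baseline: Protocol→IRB = 6+8 = 14 → 14 weeks.
Since Protocol is critical, the -1 change carries straight to that chain (now 13 weeks).
No other chain overtakes it, so the finish is 13 weeks.
Change in finish: 13 − 14 = -1 weeks.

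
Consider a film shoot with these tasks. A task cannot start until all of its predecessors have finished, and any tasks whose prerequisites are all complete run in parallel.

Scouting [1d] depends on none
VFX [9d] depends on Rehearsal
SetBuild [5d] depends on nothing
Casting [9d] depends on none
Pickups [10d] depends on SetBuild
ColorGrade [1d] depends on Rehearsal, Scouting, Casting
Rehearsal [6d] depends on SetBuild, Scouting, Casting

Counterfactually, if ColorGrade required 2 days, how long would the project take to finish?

24

Critical path before the change: Casting→Rehearsal→VFX = 9+6+9 = 24 giving 24 days.
ColorGrade is off the critical path — its longest chain is 16 days, giving 8 of slack.
The critical path is still Casting→Rehearsal→VFX; finish is now 24 days.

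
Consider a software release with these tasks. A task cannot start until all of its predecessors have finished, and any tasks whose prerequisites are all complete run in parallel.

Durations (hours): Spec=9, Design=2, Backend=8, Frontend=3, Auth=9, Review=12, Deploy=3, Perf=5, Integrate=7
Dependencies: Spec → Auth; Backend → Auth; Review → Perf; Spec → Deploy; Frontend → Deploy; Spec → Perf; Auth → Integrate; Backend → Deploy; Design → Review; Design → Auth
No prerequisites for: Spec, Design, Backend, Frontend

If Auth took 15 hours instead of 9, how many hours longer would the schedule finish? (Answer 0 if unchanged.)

Baseline: Spec→Auth→Integrate = 9+9+7 = 25 → 25 hours.
Auth is on the critical path; changing it to 15 makes that path 31 hours.
No other chain overtakes it, so the finish is 31 hours.
Change in finish: 31 − 25 = +6 hours.

6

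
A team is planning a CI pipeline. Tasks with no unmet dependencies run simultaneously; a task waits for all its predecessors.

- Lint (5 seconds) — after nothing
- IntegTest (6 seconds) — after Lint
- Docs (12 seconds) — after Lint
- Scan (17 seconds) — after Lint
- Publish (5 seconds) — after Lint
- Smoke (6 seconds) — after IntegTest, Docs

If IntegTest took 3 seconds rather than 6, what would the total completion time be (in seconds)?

23

As given, the longest chain is Lint→Docs→Smoke = 5+12+6 = 23, so the finish is 23 seconds.
IntegTest is off the critical path — its longest chain is 17 seconds, giving 6 of slack.
The critical path is still Lint→Docs→Smoke; finish is now 23 seconds.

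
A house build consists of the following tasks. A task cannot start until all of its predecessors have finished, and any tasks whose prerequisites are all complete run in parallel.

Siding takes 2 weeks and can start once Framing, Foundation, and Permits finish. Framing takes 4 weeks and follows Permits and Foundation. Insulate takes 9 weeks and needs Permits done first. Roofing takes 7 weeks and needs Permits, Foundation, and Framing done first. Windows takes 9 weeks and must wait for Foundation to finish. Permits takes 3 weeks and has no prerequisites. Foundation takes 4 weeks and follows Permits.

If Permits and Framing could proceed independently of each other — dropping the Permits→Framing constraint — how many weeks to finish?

Original critical path: Permits→Foundation→Framing→Roofing = 3+4+4+7 = 18 ⇒ 18 weeks.
Dropping Permits→Framing doesn't change Framing's earliest start (7); another predecessor still binds.
New critical path: Permits→Foundation→Framing→Roofing = 3+4+4+7 = 18 ⇒ 18 weeks.

18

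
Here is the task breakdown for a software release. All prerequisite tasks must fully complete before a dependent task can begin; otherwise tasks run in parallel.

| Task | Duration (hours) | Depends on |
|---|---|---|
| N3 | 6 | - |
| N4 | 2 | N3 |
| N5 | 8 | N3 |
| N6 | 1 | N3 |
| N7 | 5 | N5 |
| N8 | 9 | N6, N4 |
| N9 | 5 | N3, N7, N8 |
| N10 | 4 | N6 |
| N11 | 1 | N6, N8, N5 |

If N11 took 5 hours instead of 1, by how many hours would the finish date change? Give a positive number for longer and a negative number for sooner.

0

Critical path before the change: N3→N5→N7→N9 = 6+8+5+5 = 24 giving 24 hours.
N11 is off the critical path — its longest chain is 18 hours, giving 6 of slack.
The critical path is still N3→N5→N7→N9; finish is now 24 hours.
Change in finish: 24 − 24 = +0 hours.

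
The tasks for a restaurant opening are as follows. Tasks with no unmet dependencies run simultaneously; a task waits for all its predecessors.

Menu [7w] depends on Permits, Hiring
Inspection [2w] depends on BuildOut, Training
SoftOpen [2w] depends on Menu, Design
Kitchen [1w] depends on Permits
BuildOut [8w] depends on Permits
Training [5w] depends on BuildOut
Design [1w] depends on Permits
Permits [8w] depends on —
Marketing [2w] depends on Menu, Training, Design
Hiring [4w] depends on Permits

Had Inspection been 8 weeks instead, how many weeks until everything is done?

As given, the longest chain is Permits→BuildOut→Training→Inspection = 8+8+5+2 = 23, so the finish is 23 weeks.
Since Inspection is critical, the +6 change carries straight to that chain (now 29 weeks).
No other chain overtakes it, so the finish is 29 weeks.

29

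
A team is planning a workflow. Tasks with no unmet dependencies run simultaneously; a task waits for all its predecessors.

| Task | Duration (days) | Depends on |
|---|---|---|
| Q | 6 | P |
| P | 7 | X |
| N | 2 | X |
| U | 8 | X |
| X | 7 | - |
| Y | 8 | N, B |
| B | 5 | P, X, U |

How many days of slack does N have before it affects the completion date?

The longest chain is X→U→B→Y = 7+8+5+8 = 28; overall finish 28 days.
Longest path through N: 17 days (earliest finish 9, latest finish 20).
So N can slip 20 − 9 = 11 days.

11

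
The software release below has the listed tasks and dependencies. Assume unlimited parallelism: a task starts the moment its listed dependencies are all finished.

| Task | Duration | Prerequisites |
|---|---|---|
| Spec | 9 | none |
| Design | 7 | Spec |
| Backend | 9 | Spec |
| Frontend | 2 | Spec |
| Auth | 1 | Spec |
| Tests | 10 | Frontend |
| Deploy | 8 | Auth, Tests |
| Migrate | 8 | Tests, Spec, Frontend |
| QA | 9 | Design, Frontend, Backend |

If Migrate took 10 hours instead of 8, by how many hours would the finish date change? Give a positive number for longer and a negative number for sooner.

The binding path is Spec→Frontend→Tests→Migrate = 9+2+10+8 = 29; finish at 29 hours.
Migrate lies on that path, so at 10 hours the path becomes 31 hours.
That remains the longest chain; total 31 hours.
Change in finish: 31 − 29 = +2 hours.

2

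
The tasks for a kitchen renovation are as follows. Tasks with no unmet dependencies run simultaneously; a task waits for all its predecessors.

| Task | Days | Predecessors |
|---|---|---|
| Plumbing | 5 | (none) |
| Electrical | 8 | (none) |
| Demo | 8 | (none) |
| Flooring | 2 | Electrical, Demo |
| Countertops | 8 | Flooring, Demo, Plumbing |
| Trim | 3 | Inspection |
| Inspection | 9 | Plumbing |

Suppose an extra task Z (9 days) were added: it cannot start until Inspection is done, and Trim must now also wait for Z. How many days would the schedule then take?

Originally the schedule takes 18 days.
With Z inserted, Trim now waits for max(Inspection, Z).
New critical path: Plumbing→Inspection→Z→Trim = 5+9+9+3 = 26 ⇒ 26 days.

26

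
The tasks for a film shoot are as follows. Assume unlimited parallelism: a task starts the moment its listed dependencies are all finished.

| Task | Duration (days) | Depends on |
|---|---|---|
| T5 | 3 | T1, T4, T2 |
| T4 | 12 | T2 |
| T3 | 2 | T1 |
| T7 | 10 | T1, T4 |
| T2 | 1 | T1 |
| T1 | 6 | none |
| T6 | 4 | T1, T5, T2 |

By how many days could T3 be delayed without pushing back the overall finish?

The longest chain is T1→T2→T4→T7 = 6+1+12+10 = 29; overall finish 29 days.
The longest chain containing T3 totals 8 days.
Float = 29 − 8 = 21.

21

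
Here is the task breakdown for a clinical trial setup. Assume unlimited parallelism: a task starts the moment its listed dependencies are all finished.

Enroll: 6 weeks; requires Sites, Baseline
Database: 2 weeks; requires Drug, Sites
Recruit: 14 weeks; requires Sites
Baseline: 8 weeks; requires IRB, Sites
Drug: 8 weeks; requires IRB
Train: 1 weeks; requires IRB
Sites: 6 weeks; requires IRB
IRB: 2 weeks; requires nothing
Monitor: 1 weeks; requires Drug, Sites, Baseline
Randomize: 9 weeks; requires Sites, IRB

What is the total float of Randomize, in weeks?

5

Critical path: IRB→Sites→Recruit = 2+6+14 = 22, so the finish is 22 weeks.
The longest chain containing Randomize totals 17 weeks.
Slack of Randomize = 13 − 8 = 5 weeks.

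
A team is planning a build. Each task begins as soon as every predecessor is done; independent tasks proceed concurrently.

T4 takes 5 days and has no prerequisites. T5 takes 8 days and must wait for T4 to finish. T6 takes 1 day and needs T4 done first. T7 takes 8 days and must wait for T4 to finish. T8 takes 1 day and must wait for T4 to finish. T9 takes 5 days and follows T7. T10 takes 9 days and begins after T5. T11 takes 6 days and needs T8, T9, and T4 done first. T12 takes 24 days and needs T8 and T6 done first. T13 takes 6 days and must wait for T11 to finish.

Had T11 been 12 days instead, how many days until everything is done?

36

As given, the longest chain is T4→T7→T9→T11→T13 = 5+8+5+6+6 = 30, so the finish is 30 days.
Since T11 is critical, the +6 change carries straight to that chain (now 36 days).
No other chain overtakes it, so the finish is 36 days.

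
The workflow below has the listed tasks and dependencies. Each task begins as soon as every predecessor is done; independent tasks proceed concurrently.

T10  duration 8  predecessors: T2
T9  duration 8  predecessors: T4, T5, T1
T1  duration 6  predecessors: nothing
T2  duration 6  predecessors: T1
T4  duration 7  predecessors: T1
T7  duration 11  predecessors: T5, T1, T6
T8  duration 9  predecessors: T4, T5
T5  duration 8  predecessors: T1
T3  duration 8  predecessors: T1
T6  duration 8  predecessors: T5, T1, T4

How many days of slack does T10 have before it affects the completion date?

T1→T5→T6→T7 = 6+8+8+11 = 33 sets the makespan at 33 days.
T10 finishes as early as 20 and must finish by 33.
Float = 33 − 20 = 13.

13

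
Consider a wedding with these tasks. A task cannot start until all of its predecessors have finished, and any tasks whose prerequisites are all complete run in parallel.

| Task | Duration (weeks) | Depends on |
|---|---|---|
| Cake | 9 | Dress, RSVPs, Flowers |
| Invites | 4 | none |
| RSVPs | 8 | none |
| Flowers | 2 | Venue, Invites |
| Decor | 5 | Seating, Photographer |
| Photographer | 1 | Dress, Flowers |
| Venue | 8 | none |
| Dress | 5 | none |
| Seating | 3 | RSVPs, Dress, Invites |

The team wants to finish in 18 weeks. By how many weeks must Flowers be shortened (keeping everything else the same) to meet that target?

1

Current finish: 19 weeks; target: 18.
Flowers is on every critical path, so each week cut from Flowers cuts the finish by one (this holds down to a finish of 18).
Need 19 − 18 = 1 week off Flowers → Flowers becomes 1 week, finish becomes 18.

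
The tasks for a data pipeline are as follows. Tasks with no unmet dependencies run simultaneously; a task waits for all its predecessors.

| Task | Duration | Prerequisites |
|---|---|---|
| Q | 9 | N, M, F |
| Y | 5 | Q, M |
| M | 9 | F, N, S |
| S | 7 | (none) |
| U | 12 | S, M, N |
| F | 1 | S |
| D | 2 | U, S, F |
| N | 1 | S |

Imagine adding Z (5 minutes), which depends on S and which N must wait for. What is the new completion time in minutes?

Originally the job takes 31 minutes.
With Z inserted, N now waits for max(S, Z).
New critical path: S→Z→N→M→U→D = 7+5+1+9+12+2 = 36 ⇒ 36 minutes.

36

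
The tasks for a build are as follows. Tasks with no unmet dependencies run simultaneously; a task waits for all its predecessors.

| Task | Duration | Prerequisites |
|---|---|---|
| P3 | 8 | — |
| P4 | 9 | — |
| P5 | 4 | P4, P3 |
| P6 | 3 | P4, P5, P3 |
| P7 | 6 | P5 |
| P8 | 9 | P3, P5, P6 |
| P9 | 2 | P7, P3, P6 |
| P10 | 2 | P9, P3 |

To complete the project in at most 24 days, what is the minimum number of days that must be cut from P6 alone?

1

Current finish: 25 days; target: 24.
P6 is on every critical path, so each day cut from P6 cuts the finish by one (this holds down to a finish of 23).
Need 25 − 24 = 1 day off P6 → P6 becomes 2 days, finish becomes 24.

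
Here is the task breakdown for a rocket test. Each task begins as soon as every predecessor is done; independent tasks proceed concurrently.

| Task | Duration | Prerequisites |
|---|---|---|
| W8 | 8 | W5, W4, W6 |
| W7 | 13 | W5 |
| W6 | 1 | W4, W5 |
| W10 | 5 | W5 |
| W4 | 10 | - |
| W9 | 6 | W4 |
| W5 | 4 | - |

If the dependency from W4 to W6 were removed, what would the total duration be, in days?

18

Before: longest chain W4→W6→W8 = 10+1+8 = 19, finish 19.
Without W4→W6, W6's earliest start moves from 10 to 4.
After: W4→W8 = 10+8 = 18 → 18 days.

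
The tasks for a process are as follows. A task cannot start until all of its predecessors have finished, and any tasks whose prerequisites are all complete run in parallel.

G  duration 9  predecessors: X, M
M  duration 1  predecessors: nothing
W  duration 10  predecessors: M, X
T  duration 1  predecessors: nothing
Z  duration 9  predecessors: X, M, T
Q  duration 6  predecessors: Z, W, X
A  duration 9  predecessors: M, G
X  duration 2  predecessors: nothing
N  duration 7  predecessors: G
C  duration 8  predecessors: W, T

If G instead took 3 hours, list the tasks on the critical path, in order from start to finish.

Baseline: X→G→A = 2+9+9 = 20 → 20 hours.
Since G is critical, the -6 change carries straight to that chain (now 14 hours).
New critical path: X→W→C = 2+10+8 = 20 ⇒ 20 hours.

X, W, C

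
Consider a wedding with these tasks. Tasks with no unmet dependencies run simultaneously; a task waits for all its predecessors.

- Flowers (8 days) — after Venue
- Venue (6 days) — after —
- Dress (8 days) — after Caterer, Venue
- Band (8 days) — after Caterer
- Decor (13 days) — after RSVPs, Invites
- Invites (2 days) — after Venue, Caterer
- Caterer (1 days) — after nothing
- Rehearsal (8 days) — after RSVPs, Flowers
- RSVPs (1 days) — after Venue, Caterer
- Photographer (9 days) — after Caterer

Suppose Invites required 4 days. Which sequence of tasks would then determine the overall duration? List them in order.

Venue, Invites, Decor

The binding path is Venue→Flowers→Rehearsal = 6+8+8 = 22; finish at 22 days.
Invites is off the critical path — its longest chain is 21 days, giving 1 of slack.
Now Venue→Invites→Decor = 6+4+13 = 23 is longest, so the finish becomes 23 days.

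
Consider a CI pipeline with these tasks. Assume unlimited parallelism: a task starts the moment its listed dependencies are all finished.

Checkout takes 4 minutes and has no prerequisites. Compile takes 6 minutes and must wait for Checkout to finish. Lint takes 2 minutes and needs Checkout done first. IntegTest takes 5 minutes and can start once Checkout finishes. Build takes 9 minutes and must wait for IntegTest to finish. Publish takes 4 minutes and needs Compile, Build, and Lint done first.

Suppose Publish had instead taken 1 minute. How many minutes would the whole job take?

As given, the longest chain is Checkout→IntegTest→Build→Publish = 4+5+9+4 = 22, so the finish is 22 minutes.
Since Publish is critical, the -3 change carries straight to that chain (now 19 minutes).
That remains the longest chain; total 19 minutes.

19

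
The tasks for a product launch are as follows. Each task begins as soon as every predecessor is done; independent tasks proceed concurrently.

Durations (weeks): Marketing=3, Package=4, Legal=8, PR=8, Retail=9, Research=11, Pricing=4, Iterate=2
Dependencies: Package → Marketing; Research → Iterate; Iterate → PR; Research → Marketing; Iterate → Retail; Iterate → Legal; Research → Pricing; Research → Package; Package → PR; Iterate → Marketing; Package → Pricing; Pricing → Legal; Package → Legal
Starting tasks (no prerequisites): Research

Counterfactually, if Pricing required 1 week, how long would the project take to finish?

24

Baseline: Research→Package→Pricing→Legal = 11+4+4+8 = 27 → 27 weeks.
Pricing lies on that path, so at 1 week the path becomes 24 weeks.
The critical path is still Research→Package→Pricing→Legal; finish is now 24 weeks.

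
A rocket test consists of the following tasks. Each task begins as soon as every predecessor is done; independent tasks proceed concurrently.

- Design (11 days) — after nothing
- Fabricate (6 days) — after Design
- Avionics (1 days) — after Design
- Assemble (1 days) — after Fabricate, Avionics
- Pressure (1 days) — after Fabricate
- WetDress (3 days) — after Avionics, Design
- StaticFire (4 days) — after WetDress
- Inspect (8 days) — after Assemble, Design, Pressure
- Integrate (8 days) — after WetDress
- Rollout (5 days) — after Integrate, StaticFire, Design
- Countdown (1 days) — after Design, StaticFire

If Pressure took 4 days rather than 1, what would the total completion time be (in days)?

29

Baseline: Design→Avionics→WetDress→Integrate→Rollout = 11+1+3+8+5 = 28 → 28 days.
Pressure is off the critical path — its longest chain is 26 days, giving 2 of slack.
Now Design→Fabricate→Pressure→Inspect = 11+6+4+8 = 29 is longest, so the finish becomes 29 days.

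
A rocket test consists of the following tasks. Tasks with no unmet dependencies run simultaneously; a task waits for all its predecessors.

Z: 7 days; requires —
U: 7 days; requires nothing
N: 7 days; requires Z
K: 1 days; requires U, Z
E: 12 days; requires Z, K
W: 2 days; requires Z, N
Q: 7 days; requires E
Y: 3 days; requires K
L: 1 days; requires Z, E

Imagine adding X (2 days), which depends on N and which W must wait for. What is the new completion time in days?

27

Originally the schedule takes 27 days.
With X inserted, W now waits for max(Z, N, X).
New critical path: Z→K→E→Q = 7+1+12+7 = 27 ⇒ 27 days.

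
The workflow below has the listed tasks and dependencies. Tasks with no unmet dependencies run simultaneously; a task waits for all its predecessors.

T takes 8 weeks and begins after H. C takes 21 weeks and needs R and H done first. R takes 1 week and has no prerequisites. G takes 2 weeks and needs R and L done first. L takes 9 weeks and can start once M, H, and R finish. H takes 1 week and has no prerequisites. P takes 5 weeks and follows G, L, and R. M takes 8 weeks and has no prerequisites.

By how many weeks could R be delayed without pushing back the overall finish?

M→L→G→P = 8+9+2+5 = 24 sets the makespan at 24 weeks.
The longest chain containing R totals 22 weeks.
Slack of R = 2 − 0 = 2 weeks.

2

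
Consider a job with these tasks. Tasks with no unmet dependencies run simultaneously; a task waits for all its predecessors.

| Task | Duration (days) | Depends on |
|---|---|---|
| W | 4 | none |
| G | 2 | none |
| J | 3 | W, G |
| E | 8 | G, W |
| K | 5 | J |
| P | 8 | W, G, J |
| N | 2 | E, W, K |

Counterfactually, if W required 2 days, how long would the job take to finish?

Critical path before the change: W→J→P = 4+3+8 = 15 giving 15 days.
Since W is critical, the -2 change carries straight to that chain (now 13 days).
No other chain overtakes it, so the finish is 13 days.

13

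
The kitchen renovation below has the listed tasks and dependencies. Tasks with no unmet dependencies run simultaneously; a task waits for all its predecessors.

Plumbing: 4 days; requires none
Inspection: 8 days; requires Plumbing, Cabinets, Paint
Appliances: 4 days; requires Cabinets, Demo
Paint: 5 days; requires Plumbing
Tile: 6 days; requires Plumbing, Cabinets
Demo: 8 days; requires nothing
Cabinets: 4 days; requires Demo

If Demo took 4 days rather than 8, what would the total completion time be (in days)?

17

As given, the longest chain is Demo→Cabinets→Inspection = 8+4+8 = 20, so the finish is 20 days.
Demo is on the critical path; changing it to 4 makes that path 16 days.
The binding chain switches to Plumbing→Paint→Inspection = 4+5+8 = 17; finish 17 days.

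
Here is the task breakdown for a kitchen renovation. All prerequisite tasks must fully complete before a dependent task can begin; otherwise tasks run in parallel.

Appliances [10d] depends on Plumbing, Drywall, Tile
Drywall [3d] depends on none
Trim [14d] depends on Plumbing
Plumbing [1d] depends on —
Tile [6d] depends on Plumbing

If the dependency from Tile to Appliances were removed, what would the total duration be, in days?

15

With the dependency in place, Plumbing→Tile→Appliances = 1+6+10 = 17 sets the finish at 17 days.
Without Tile→Appliances, Appliances's earliest start moves from 7 to 3.
The longest chain is now Plumbing→Trim = 1+14 = 15, so the kitchen renovation takes 15 days.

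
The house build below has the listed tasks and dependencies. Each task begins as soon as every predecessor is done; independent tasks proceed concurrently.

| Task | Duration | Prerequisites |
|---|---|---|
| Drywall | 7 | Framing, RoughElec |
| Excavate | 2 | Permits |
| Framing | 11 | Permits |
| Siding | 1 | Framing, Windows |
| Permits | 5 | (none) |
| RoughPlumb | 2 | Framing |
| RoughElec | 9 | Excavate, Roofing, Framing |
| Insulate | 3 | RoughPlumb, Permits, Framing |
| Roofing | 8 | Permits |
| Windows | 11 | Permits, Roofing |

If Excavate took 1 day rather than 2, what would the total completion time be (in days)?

The binding path is Permits→Framing→RoughElec→Drywall = 5+11+9+7 = 32; finish at 32 days.
The longest path through Excavate is only 23 days, so Excavate has float 9.
No other chain overtakes it, so the finish is 32 days.

32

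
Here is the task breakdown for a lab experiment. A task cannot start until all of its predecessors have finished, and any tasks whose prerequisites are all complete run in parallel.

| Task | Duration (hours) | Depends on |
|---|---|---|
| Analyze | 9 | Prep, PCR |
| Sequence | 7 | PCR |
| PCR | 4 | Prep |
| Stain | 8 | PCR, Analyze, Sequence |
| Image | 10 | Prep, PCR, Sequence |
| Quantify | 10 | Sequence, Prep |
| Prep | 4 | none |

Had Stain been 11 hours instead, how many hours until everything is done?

Baseline: Prep→PCR→Analyze→Stain = 4+4+9+8 = 25 → 25 hours.
Since Stain is critical, the +3 change carries straight to that chain (now 28 hours).
That remains the longest chain; total 28 hours.

28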